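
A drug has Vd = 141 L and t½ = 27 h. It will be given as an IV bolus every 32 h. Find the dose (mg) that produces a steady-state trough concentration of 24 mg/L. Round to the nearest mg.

τ/t½ = 32/27 ≈ 1.1852, so f = (1/2)^(32/27) ≈ 0.439768.
Cmin,ss = (D/Vd)·f/(1−f), so D = Cmin,ss·Vd·(1−f)/f.
D = 24 × 141 × (1−f)/f ≈ 24 × 141 × 1.27393 ≈ 4310.98 mg.

4311 mg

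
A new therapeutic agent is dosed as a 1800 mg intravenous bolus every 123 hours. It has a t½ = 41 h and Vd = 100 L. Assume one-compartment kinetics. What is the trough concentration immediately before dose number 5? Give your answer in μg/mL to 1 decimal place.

f = (1/2)^(τ/t½) = (1/2)^(123/41) ≈ 0.1250.
C₀ = D/Vd = 1800/100 ≈ 18.000 μg/mL.
Before the 5th dose, 4 doses have been given. Superposition: Cmin = C₀·(f + f² + … + f^4).
≈ 18.000 × (0.1250 + 0.0156 + 0.0020 + 0.0002) ≈ 18.000 × 0.1428 ≈ 2.570 μg/mL.

2.6 μg/mL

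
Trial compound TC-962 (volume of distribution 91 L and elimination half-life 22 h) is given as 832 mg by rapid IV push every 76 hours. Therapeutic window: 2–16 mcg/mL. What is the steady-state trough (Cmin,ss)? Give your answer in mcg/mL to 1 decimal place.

0.9 mcg/mL

τ/t½ = 76/22 ≈ 3.4545, so fraction remaining f = (1/2)^(76/22) ≈ 0.0912.
At steady state, accumulation factor R = 1/(1 − e^(−kτ)) ≈ 1.1004.
Single-dose peak C₀ = D/Vd = 832/91 ≈ 9.143 mcg/mL.
Steady-state peak Cmax,ss = C₀·R ≈ 9.143 × 1.1004 ≈ 10.061 mcg/mL.
One interval later, Cmin,ss = Cmax,ss·e^(−kτ) ≈ 10.061 × 0.0912 ≈ 0.918 mcg/mL.
Trough 0.9 mcg/mL vs MEC 2 mcg/mL: subtherapeutic.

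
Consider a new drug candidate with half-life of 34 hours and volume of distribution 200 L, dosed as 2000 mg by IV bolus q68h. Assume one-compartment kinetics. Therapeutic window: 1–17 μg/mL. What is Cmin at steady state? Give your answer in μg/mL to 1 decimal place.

3.3 μg/mL

τ = 68 h = 2 half-lives, so f = (1/2)^2 = 0.25.
At steady state, R = 1/(1 − 0.25) = 4/3.
Single-dose peak C₀ = D/Vd = 2000/200 = 10 μg/mL.
Steady-state peak Cmax,ss = C₀·R = 10 × 4/3 ≈ 13.333 μg/mL.
Steady-state trough Cmin,ss = Cmax,ss·f ≈ 13.333 × 0.25 ≈ 3.333 μg/mL.
Trough 3.3 μg/mL vs MEC 1 μg/mL: adequate.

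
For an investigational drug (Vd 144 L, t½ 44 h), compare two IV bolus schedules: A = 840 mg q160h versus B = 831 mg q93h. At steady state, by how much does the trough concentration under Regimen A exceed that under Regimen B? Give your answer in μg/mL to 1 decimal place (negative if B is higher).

Regimen A: f = (1/2)^(160/44) ≈ 0.0804; Cmin,ss = (840/144)·f/(1−f) ≈ 0.510 μg/mL.
Regimen B: f = (1/2)^(93/44) ≈ 0.2311; Cmin,ss = (831/144)·f/(1−f) ≈ 1.734 μg/mL.
Difference ≈ 0.510 − 1.734 ≈ -1.224 μg/mL.

-1.2 μg/mL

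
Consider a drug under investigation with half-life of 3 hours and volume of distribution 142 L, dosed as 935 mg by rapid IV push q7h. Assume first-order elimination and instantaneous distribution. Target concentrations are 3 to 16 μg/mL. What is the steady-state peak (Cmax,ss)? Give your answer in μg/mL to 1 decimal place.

8.2 μg/mL

Over one 7-h interval, 7/3 ≈ 2.3333 half-lives elapse, leaving f ≈ 0.1984 of each dose.
At steady state, accumulation factor R = 1/(1 − e^(−kτ)) ≈ 1.2475.
Single-dose peak C₀ = D/Vd = 935/142 ≈ 6.585 μg/mL.
Cmax,ss = C₀/(1 − f) ≈ 6.585/0.8016 ≈ 8.215 μg/mL.
Peak 8.2 μg/mL vs MTC 16 μg/mL: below toxic threshold.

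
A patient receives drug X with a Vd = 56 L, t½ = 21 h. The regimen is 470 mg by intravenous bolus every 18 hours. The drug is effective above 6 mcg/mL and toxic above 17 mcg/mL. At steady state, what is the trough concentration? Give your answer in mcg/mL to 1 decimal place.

Over one 18-h interval, 18/21 ≈ 0.85714 half-lives elapse, leaving f ≈ 0.5520 of each dose.
Single-dose peak C₀ = D/Vd = 470/56 ≈ 8.393 mcg/mL.
Steady-state trough Cmin,ss = C₀·f/(1−f) ≈ 8.393 × 0.5520/0.4480 ≈ 10.341 mcg/mL.
Trough 10.3 mcg/mL vs MEC 6 mcg/mL: adequate.

10.3 mcg/mL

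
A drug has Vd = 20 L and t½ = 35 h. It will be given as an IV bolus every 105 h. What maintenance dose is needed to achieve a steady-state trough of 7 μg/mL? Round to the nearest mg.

τ/t½ = 105/35 ≈ 3, so f = (1/2)^(105/35) ≈ 0.125000.
Cmin,ss = (D/Vd)·f/(1−f), so D = Cmin,ss·Vd·(1−f)/f.
D = 7 × 20 × (1−f)/f ≈ 7 × 20 × 7.00000 ≈ 980.00 mg.

980 mg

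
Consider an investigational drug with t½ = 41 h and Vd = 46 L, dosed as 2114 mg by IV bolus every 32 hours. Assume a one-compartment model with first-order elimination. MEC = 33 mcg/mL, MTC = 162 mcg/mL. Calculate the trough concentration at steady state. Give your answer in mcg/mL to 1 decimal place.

64.0 mcg/mL

τ/t½ = 32/41 ≈ 0.78049, so fraction remaining f = (1/2)^(32/41) ≈ 0.5822.
Each bolus raises the concentration by D/Vd = 2114/46 ≈ 45.957 mcg/mL.
Steady-state trough Cmin,ss = C₀·f/(1−f) ≈ 45.957 × 0.5822/0.4178 ≈ 64.041 mcg/mL.
Trough 64.0 mcg/mL vs MEC 33 mcg/mL: adequate.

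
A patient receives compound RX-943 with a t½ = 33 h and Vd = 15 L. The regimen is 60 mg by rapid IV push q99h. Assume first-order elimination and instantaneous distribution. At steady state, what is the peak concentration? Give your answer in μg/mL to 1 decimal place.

4.6 μg/mL

The dosing interval is 3 half-lives, so f = 2^(−3) = 0.125.
At steady state, R = 1/(1 − 0.125) = 8/7.
Single-dose peak C₀ = D/Vd = 60/15 = 4 μg/mL.
Steady-state peak Cmax,ss = C₀·R = 4 × 8/7 ≈ 4.571 μg/mL.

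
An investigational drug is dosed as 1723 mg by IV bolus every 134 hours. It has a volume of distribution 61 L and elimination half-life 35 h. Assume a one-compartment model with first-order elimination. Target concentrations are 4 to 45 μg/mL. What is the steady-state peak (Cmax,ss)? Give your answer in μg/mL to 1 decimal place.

τ/t½ = 134/35 ≈ 3.8286, so fraction remaining f = (1/2)^(134/35) ≈ 0.0704.
Accumulation ratio R = 1/(1 − f) ≈ 1/0.9296 ≈ 1.0757.
Each bolus raises the concentration by D/Vd = 1723/61 ≈ 28.246 μg/mL.
Steady-state peak Cmax,ss = C₀·R ≈ 28.246 × 1.0757 ≈ 30.384 μg/mL.
Peak 30.4 μg/mL vs MTC 45 μg/mL: below toxic threshold.

30.4 μg/mL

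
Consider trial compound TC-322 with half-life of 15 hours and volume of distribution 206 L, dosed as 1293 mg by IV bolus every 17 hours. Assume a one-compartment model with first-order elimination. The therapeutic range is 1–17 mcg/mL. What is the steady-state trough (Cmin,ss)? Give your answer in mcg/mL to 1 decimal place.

τ/t½ = 17/15 ≈ 1.1333, so fraction remaining f = (1/2)^(17/15) ≈ 0.4559.
At steady state, accumulation factor R = 1/(1 − e^(−kτ)) ≈ 1.8379.
Single-dose peak C₀ = D/Vd = 1293/206 ≈ 6.277 mcg/mL.
Steady-state peak Cmax,ss = C₀·R ≈ 6.277 × 1.8379 ≈ 11.536 mcg/mL.
One interval later, Cmin,ss = Cmax,ss·e^(−kτ) ≈ 11.536 × 0.4559 ≈ 5.259 mcg/mL.
Trough 5.3 mcg/mL vs MEC 1 mcg/mL: adequate.

5.3 mcg/mL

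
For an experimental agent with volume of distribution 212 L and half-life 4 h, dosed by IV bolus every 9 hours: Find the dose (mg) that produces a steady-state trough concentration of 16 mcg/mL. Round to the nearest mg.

τ/t½ = 9/4 ≈ 2.25, so f = (1/2)^(9/4) ≈ 0.210224.
Cmin,ss = (D/Vd)·f/(1−f), so D = Cmin,ss·Vd·(1−f)/f.
D = 16 × 212 × (1−f)/f ≈ 16 × 212 × 3.75683 ≈ 12743.17 mg.

12743 mg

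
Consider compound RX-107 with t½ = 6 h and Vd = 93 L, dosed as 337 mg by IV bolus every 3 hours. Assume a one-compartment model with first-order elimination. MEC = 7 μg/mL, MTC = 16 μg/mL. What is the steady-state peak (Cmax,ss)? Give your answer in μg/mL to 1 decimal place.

12.4 μg/mL

k = ln2/t½ = ln2/6 ≈ 0.115525 h⁻¹; fraction remaining f = e^(−kτ) = e^(−0.115525×3) ≈ 0.7071.
Accumulation ratio R = 1/(1 − f) ≈ 1/0.2929 ≈ 3.4141.
Single-dose peak C₀ = D/Vd = 337/93 ≈ 3.624 μg/mL.
Cmax,ss = C₀/(1 − f) ≈ 3.624/0.2929 ≈ 12.373 μg/mL.
Peak 12.4 μg/mL vs MTC 16 μg/mL: below toxic threshold.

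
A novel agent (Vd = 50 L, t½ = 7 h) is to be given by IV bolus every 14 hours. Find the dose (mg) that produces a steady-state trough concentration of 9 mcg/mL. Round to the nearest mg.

1350 mg

τ/t½ = 14/7 ≈ 2, so f = (1/2)^(14/7) ≈ 0.250000.
Cmin,ss = (D/Vd)·f/(1−f), so D = Cmin,ss·Vd·(1−f)/f.
D = 9 × 50 × (1−f)/f ≈ 9 × 50 × 3.00000 ≈ 1350.00 mg.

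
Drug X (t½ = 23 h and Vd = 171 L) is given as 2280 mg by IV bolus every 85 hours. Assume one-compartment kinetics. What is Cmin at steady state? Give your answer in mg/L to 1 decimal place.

k = ln2/t½ = ln2/23 ≈ 0.030137 h⁻¹; fraction remaining f = e^(−kτ) = e^(−0.030137×85) ≈ 0.0772.
Accumulation ratio R = 1/(1 − f) ≈ 1/0.9228 ≈ 1.0837.
Single-dose peak C₀ = D/Vd = 2280/171 ≈ 13.333 mg/L.
Steady-state peak Cmax,ss = C₀·R ≈ 13.333 × 1.0837 ≈ 14.449 mg/L.
One interval later, Cmin,ss = Cmax,ss·e^(−kτ) ≈ 14.449 × 0.0772 ≈ 1.115 mg/L.

1.1 mg/L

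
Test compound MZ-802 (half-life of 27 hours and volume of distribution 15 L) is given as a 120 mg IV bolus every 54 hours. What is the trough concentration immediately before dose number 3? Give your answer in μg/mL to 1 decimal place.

f = (1/2)^(τ/t½) = (1/2)^(54/27) ≈ 0.2500.
C₀ = D/Vd = 120/15 ≈ 8.000 μg/mL.
Before the 3rd dose, 2 doses have been given. Superposition: Cmin = C₀·(f + f²).
≈ 8.000 × (0.2500 + 0.0625) ≈ 8.000 × 0.3125 ≈ 2.500 μg/mL.

2.5 μg/mL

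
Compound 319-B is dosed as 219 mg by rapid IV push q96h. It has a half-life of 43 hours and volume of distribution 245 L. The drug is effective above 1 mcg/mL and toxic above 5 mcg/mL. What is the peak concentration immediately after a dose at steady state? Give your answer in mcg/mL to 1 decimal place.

τ/t½ = 96/43 ≈ 2.2326, so fraction remaining f = (1/2)^(96/43) ≈ 0.2128.
At steady state, accumulation factor R = 1/(1 − e^(−kτ)) ≈ 1.2703.
Single-dose peak C₀ = D/Vd = 219/245 ≈ 0.894 mcg/mL.
Cmax,ss = C₀/(1 − f) ≈ 0.894/0.7872 ≈ 1.136 mcg/mL.
Peak 1.1 mcg/mL vs MTC 5 mcg/mL: below toxic threshold.

1.1 mcg/mL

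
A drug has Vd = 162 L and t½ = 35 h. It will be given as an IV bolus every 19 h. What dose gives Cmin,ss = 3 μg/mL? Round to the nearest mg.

222 mg

τ/t½ = 19/35 ≈ 0.54286, so f = (1/2)^(19/35) ≈ 0.686410.
Cmin,ss = (D/Vd)·f/(1−f), so D = Cmin,ss·Vd·(1−f)/f.
D = 3 × 162 × (1−f)/f ≈ 3 × 162 × 0.45686 ≈ 222.03 mg.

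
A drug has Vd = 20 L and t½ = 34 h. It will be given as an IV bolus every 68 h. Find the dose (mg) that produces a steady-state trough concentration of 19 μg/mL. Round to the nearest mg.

τ/t½ = 68/34 ≈ 2, so f = (1/2)^(68/34) ≈ 0.250000.
Cmin,ss = (D/Vd)·f/(1−f), so D = Cmin,ss·Vd·(1−f)/f.
D = 19 × 20 × (1−f)/f ≈ 19 × 20 × 3.00000 ≈ 1140.00 mg.

1140 mg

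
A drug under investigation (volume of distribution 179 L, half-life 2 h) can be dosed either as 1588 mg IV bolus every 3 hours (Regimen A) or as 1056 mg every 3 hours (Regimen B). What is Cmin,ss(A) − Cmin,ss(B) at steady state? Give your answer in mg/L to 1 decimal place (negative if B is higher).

1.6 mg/L

Regimen A: f = (1/2)^(3/2) ≈ 0.3536; Cmin,ss = (1588/179)·f/(1−f) ≈ 4.853 mg/L.
Regimen B: f = (1/2)^(3/2) ≈ 0.3536; Cmin,ss = (1056/179)·f/(1−f) ≈ 3.227 mg/L.
Difference ≈ 4.853 − 3.227 ≈ 1.626 mg/L.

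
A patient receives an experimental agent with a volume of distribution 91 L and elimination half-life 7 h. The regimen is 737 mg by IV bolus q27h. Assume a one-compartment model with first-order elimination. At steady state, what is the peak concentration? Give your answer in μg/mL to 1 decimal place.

Over one 27-h interval, 27/7 ≈ 3.8571 half-lives elapse, leaving f ≈ 0.0690 of each dose.
Accumulation ratio R = 1/(1 − f) ≈ 1/0.9310 ≈ 1.0741.
Each bolus raises the concentration by D/Vd = 737/91 ≈ 8.099 μg/mL.
Cmax,ss = C₀/(1 − f) ≈ 8.099/0.9310 ≈ 8.699 μg/mL.

8.7 μg/mL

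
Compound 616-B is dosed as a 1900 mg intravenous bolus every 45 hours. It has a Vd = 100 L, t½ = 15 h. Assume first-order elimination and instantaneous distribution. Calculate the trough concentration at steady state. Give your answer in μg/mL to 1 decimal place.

τ = 45 h = 3 half-lives, so f = (1/2)^3 = 0.125.
At steady state, R = 1/(1 − 0.125) = 8/7.
Single-dose peak C₀ = D/Vd = 1900/100 = 19 μg/mL.
Steady-state peak Cmax,ss = C₀·R = 19 × 8/7 ≈ 21.714 μg/mL.
Steady-state trough Cmin,ss = Cmax,ss·f ≈ 21.714 × 0.125 ≈ 2.714 μg/mL.

2.7 μg/mL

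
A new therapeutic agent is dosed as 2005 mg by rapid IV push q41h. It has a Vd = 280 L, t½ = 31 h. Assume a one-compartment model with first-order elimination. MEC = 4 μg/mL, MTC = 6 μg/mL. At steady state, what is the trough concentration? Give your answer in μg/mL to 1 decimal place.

k = ln2/t½ = ln2/31 ≈ 0.022360 h⁻¹; fraction remaining f = e^(−kτ) = e^(−0.022360×41) ≈ 0.3998.
Single-dose peak C₀ = D/Vd = 2005/280 ≈ 7.161 μg/mL.
Steady-state trough Cmin,ss = C₀·f/(1−f) ≈ 7.161 × 0.3998/0.6002 ≈ 4.770 μg/mL.
Trough 4.8 μg/mL vs MEC 4 μg/mL: adequate.

4.8 μg/mL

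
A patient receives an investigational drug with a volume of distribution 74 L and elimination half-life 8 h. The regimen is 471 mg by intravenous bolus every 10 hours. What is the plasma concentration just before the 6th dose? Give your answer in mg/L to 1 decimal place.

f = (1/2)^(τ/t½) = (1/2)^(10/8) ≈ 0.4204.
C₀ = D/Vd = 471/74 ≈ 6.365 mg/L.
Before the 6th dose, 5 doses have been given. Superposition: Cmin = C₀·(f + f² + … + f^5).
≈ 6.365 × (0.4204 + 0.1767 + 0.0743 + 0.0312 + 0.0131) ≈ 6.365 × 0.7157 ≈ 4.555 mg/L.

4.6 mg/L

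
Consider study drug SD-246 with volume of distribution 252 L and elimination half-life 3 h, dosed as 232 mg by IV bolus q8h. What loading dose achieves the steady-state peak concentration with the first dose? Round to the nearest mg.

275 mg

f = (1/2)^(8/3) ≈ 0.157490; accumulation ratio R = 1/(1−f) ≈ 1.18693.
Loading dose to hit Cmax,ss on first dose: D_load = D_maint·R ≈ 232 × 1.18693 ≈ 275.37 mg.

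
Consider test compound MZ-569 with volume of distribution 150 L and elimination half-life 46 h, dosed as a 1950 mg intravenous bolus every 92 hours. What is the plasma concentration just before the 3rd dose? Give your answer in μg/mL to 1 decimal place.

4.1 μg/mL

f = (1/2)^(τ/t½) = (1/2)^(92/46) ≈ 0.2500.
C₀ = D/Vd = 1950/150 ≈ 13.000 μg/mL.
Before the 3rd dose, 2 doses have been given. Superposition: Cmin = C₀·(f + f²).
≈ 13.000 × (0.2500 + 0.0625) ≈ 13.000 × 0.3125 ≈ 4.062 μg/mL.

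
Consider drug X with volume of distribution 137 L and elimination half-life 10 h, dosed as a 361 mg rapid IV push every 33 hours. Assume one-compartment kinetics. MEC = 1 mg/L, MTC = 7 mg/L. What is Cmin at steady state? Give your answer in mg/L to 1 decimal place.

k = ln2/t½ = ln2/10 ≈ 0.069315 h⁻¹; fraction remaining f = e^(−kτ) = e^(−0.069315×33) ≈ 0.1015.
At steady state, accumulation factor R = 1/(1 − e^(−kτ)) ≈ 1.1130.
Single-dose peak C₀ = D/Vd = 361/137 ≈ 2.635 mg/L.
Steady-state peak Cmax,ss = C₀·R ≈ 2.635 × 1.1130 ≈ 2.933 mg/L.
One interval later, Cmin,ss = Cmax,ss·e^(−kτ) ≈ 2.933 × 0.1015 ≈ 0.298 mg/L.
Trough 0.3 mg/L vs MEC 1 mg/L: subtherapeutic.

0.3 mg/L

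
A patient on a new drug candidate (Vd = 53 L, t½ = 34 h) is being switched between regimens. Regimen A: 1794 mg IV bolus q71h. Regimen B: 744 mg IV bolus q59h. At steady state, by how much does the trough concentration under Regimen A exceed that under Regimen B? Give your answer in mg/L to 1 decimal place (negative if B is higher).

4.4 mg/L

Regimen A: f = (1/2)^(71/34) ≈ 0.2352; Cmin,ss = (1794/53)·f/(1−f) ≈ 10.410 mg/L.
Regimen B: f = (1/2)^(59/34) ≈ 0.3003; Cmin,ss = (744/53)·f/(1−f) ≈ 6.025 mg/L.
Difference ≈ 10.410 − 6.025 ≈ 4.385 mg/L.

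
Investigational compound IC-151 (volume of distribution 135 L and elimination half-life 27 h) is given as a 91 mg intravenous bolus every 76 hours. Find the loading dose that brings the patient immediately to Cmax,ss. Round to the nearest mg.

106 mg

f = (1/2)^(76/27) ≈ 0.142120; accumulation ratio R = 1/(1−f) ≈ 1.16566.
Loading dose to hit Cmax,ss on first dose: D_load = D_maint·R ≈ 91 × 1.16566 ≈ 106.08 mg.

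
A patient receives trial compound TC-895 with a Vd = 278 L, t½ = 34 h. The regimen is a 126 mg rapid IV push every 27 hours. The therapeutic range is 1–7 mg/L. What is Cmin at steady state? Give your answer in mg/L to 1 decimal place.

k = ln2/t½ = ln2/34 ≈ 0.020387 h⁻¹; fraction remaining f = e^(−kτ) = e^(−0.020387×27) ≈ 0.5767.
At steady state, accumulation factor R = 1/(1 − e^(−kτ)) ≈ 2.3624.
Each bolus raises the concentration by D/Vd = 126/278 ≈ 0.453 mg/L.
Steady-state peak Cmax,ss = C₀·R ≈ 0.453 × 2.3624 ≈ 1.070 mg/L.
Steady-state trough Cmin,ss = Cmax,ss·f ≈ 1.070 × 0.5767 ≈ 0.617 mg/L.
Trough 0.6 mg/L vs MEC 1 mg/L: subtherapeutic.

0.6 mg/L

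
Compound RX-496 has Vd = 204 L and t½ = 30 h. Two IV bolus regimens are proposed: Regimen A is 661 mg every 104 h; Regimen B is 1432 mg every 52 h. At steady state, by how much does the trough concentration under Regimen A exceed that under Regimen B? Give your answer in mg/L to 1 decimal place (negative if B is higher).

Regimen A: f = (1/2)^(104/30) ≈ 0.0905; Cmin,ss = (661/204)·f/(1−f) ≈ 0.322 mg/L.
Regimen B: f = (1/2)^(52/30) ≈ 0.3008; Cmin,ss = (1432/204)·f/(1−f) ≈ 3.020 mg/L.
Difference ≈ 0.322 − 3.020 ≈ -2.698 mg/L.

-2.7 mg/L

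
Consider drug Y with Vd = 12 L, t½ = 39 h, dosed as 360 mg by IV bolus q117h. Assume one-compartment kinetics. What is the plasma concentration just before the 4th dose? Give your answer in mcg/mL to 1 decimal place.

4.3 mcg/mL

f = (1/2)^(τ/t½) = (1/2)^(117/39) ≈ 0.1250.
C₀ = D/Vd = 360/12 ≈ 30.000 mcg/mL.
Before the 4th dose, 3 doses have been given. Superposition: Cmin = C₀·(f + f² + … + f^3).
≈ 30.000 × (0.1250 + 0.0156 + 0.0020) ≈ 30.000 × 0.1426 ≈ 4.278 mcg/mL.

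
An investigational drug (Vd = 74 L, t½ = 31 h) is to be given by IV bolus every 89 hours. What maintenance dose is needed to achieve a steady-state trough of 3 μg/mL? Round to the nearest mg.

τ/t½ = 89/31 ≈ 2.871, so f = (1/2)^(89/31) ≈ 0.136695.
Cmin,ss = (D/Vd)·f/(1−f), so D = Cmin,ss·Vd·(1−f)/f.
D = 3 × 74 × (1−f)/f ≈ 3 × 74 × 6.31556 ≈ 1402.05 mg.

1402 mg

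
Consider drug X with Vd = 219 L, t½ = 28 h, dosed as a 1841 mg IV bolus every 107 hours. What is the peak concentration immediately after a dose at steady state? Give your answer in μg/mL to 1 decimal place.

τ/t½ = 107/28 ≈ 3.8214, so fraction remaining f = (1/2)^(107/28) ≈ 0.0707.
Accumulation ratio R = 1/(1 − f) ≈ 1/0.9293 ≈ 1.0761.
Single-dose peak C₀ = D/Vd = 1841/219 ≈ 8.406 μg/mL.
Cmax,ss = C₀/(1 − f) ≈ 8.406/0.9293 ≈ 9.046 μg/mL.

9.0 μg/mL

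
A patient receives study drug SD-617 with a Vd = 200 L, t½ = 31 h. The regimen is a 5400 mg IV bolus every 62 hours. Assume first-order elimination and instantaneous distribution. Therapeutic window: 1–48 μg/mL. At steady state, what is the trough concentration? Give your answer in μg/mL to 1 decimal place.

9.0 μg/mL

τ = 62 h = 2 half-lives, so f = (1/2)^2 = 0.25.
Accumulation ratio R = 1/(1 − f) = 1/0.75 = 4/3.
Single-dose peak C₀ = D/Vd = 5400/200 = 27 μg/mL.
Steady-state peak Cmax,ss = C₀·R = 27 × 4/3 ≈ 36.000 μg/mL.
Steady-state trough Cmin,ss = Cmax,ss·f ≈ 36.000 × 0.25 ≈ 9.000 μg/mL.
Trough 9.0 μg/mL vs MEC 1 μg/mL: adequate.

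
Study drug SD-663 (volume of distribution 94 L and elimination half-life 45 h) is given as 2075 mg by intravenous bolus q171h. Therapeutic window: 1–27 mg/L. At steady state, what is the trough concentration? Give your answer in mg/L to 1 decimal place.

Over one 171-h interval, 171/45 ≈ 3.8 half-lives elapse, leaving f ≈ 0.0718 of each dose.
Accumulation ratio R = 1/(1 − f) ≈ 1/0.9282 ≈ 1.0774.
Single-dose peak C₀ = D/Vd = 2075/94 ≈ 22.074 mg/L.
Cmax,ss = C₀/(1 − f) ≈ 22.074/0.9282 ≈ 23.782 mg/L.
One interval later, Cmin,ss = Cmax,ss·e^(−kτ) ≈ 23.782 × 0.0718 ≈ 1.708 mg/L.
Trough 1.7 mg/L vs MEC 1 mg/L: adequate.

1.7 mg/L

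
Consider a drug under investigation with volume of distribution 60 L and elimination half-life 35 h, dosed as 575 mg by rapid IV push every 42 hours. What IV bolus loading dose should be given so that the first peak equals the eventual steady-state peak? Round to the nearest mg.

f = (1/2)^(42/35) ≈ 0.435275; accumulation ratio R = 1/(1−f) ≈ 1.77077.
Loading dose to hit Cmax,ss on first dose: D_load = D_maint·R ≈ 575 × 1.77077 ≈ 1018.19 mg.

1018 mg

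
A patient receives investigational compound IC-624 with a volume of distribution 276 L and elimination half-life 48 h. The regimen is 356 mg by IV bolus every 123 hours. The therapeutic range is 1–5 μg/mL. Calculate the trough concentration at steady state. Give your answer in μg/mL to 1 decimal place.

τ/t½ = 123/48 ≈ 2.5625, so fraction remaining f = (1/2)^(123/48) ≈ 0.1693.
Accumulation ratio R = 1/(1 − f) ≈ 1/0.8307 ≈ 1.2038.
Each bolus raises the concentration by D/Vd = 356/276 ≈ 1.290 μg/mL.
Steady-state peak Cmax,ss = C₀·R ≈ 1.290 × 1.2038 ≈ 1.553 μg/mL.
Steady-state trough Cmin,ss = Cmax,ss·f ≈ 1.553 × 0.1693 ≈ 0.263 μg/mL.
Trough 0.3 μg/mL vs MEC 1 μg/mL: subtherapeutic.

0.3 μg/mL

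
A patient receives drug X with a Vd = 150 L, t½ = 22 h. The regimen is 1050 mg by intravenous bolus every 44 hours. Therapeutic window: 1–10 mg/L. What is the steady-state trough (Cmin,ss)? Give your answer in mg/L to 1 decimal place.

The dosing interval is 2 half-lives, so f = 2^(−2) = 0.25.
Accumulation ratio R = 1/(1 − f) = 1/0.75 = 4/3.
Single-dose peak C₀ = D/Vd = 1050/150 = 7 mg/L.
Steady-state peak Cmax,ss = C₀·R = 7 × 4/3 ≈ 9.333 mg/L.
Steady-state trough Cmin,ss = Cmax,ss·f ≈ 9.333 × 0.25 ≈ 2.333 mg/L.
Trough 2.3 mg/L vs MEC 1 mg/L: adequate.

2.3 mg/L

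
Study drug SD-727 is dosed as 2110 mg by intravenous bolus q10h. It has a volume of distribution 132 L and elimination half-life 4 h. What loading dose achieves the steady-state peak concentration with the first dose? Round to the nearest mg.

f = (1/2)^(10/4) ≈ 0.176777; accumulation ratio R = 1/(1−f) ≈ 1.21474.
Loading dose to hit Cmax,ss on first dose: D_load = D_maint·R ≈ 2110 × 1.21474 ≈ 2563.10 mg.

2563 mg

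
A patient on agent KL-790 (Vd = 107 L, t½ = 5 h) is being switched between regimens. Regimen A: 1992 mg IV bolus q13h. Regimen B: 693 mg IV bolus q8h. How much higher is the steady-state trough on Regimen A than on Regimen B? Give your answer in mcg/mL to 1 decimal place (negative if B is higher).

Regimen A: f = (1/2)^(13/5) ≈ 0.1649; Cmin,ss = (1992/107)·f/(1−f) ≈ 3.676 mcg/mL.
Regimen B: f = (1/2)^(8/5) ≈ 0.3299; Cmin,ss = (693/107)·f/(1−f) ≈ 3.189 mcg/mL.
Difference ≈ 3.676 − 3.189 ≈ 0.487 mcg/mL.

0.5 mcg/mL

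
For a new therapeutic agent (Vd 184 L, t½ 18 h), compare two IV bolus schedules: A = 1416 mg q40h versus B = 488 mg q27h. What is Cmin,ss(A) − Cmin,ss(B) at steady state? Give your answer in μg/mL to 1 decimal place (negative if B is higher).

0.6 μg/mL

Regimen A: f = (1/2)^(40/18) ≈ 0.2143; Cmin,ss = (1416/184)·f/(1−f) ≈ 2.099 μg/mL.
Regimen B: f = (1/2)^(27/18) ≈ 0.3536; Cmin,ss = (488/184)·f/(1−f) ≈ 1.451 μg/mL.
Difference ≈ 2.099 − 1.451 ≈ 0.648 μg/mL.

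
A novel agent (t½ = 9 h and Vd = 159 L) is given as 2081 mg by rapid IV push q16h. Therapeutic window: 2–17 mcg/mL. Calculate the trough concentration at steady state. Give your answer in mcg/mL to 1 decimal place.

5.4 mcg/mL

Over one 16-h interval, 16/9 ≈ 1.7778 half-lives elapse, leaving f ≈ 0.2916 of each dose.
Accumulation ratio R = 1/(1 − f) ≈ 1/0.7084 ≈ 1.4116.
Single-dose peak C₀ = D/Vd = 2081/159 ≈ 13.088 mcg/mL.
Cmax,ss = C₀/(1 − f) ≈ 13.088/0.7084 ≈ 18.475 mcg/mL.
One interval later, Cmin,ss = Cmax,ss·e^(−kτ) ≈ 18.475 × 0.2916 ≈ 5.387 mcg/mL.
Trough 5.4 mcg/mL vs MEC 2 mcg/mL: adequate.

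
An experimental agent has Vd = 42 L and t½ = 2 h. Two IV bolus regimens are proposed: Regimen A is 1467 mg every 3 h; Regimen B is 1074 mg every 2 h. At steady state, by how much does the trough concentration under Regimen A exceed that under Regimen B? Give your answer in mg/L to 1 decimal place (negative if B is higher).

-6.5 mg/L

Regimen A: f = (1/2)^(3/2) ≈ 0.3536; Cmin,ss = (1467/42)·f/(1−f) ≈ 19.107 mg/L.
Regimen B: f = (1/2)^(2/2) ≈ 0.5000; Cmin,ss = (1074/42)·f/(1−f) ≈ 25.571 mg/L.
Difference ≈ 19.107 − 25.571 ≈ -6.464 mg/L.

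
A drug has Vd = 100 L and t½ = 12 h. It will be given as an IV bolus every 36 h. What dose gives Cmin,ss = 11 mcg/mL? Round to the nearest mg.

τ/t½ = 36/12 ≈ 3, so f = (1/2)^(36/12) ≈ 0.125000.
Cmin,ss = (D/Vd)·f/(1−f), so D = Cmin,ss·Vd·(1−f)/f.
D = 11 × 100 × (1−f)/f ≈ 11 × 100 × 7.00000 ≈ 7700.00 mg.

7700 mg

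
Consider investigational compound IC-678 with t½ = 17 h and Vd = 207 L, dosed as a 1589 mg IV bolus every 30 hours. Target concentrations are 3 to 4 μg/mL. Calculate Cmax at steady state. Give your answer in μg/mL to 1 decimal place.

10.9 μg/mL

Over one 30-h interval, 30/17 ≈ 1.7647 half-lives elapse, leaving f ≈ 0.2943 of each dose.
Accumulation ratio R = 1/(1 − f) ≈ 1/0.7057 ≈ 1.4170.
Each bolus raises the concentration by D/Vd = 1589/207 ≈ 7.676 μg/mL.
Steady-state peak Cmax,ss = C₀·R ≈ 7.676 × 1.4170 ≈ 10.877 μg/mL.
Peak 10.9 μg/mL vs MTC 4 μg/mL: exceeds toxic threshold.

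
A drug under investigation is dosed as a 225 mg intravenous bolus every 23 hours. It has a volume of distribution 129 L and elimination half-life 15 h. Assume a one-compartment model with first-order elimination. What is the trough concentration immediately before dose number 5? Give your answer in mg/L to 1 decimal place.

0.9 mg/L

f = (1/2)^(τ/t½) = (1/2)^(23/15) ≈ 0.3455.
C₀ = D/Vd = 225/129 ≈ 1.744 mg/L.
Before the 5th dose, 4 doses have been given. Superposition: Cmin = C₀·(f + f² + … + f^4).
≈ 1.744 × (0.3455 + 0.1194 + 0.0412 + 0.0142) ≈ 1.744 × 0.5203 ≈ 0.907 mg/L.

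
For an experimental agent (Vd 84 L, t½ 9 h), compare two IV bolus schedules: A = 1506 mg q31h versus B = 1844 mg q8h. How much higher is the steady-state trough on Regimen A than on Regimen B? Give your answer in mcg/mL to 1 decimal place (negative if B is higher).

-24.0 mcg/mL

Regimen A: f = (1/2)^(31/9) ≈ 0.0919; Cmin,ss = (1506/84)·f/(1−f) ≈ 1.814 mcg/mL.
Regimen B: f = (1/2)^(8/9) ≈ 0.5400; Cmin,ss = (1844/84)·f/(1−f) ≈ 25.770 mcg/mL.
Difference ≈ 1.814 − 25.770 ≈ -23.956 mcg/mL.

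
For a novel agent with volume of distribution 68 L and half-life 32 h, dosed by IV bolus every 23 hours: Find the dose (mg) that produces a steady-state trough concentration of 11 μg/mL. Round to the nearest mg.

483 mg

τ/t½ = 23/32 ≈ 0.71875, so f = (1/2)^(23/32) ≈ 0.607624.
Cmin,ss = (D/Vd)·f/(1−f), so D = Cmin,ss·Vd·(1−f)/f.
D = 11 × 68 × (1−f)/f ≈ 11 × 68 × 0.64575 ≈ 483.02 mg.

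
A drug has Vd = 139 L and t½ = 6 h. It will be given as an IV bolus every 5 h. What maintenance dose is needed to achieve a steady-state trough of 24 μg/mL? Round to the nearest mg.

τ/t½ = 5/6 ≈ 0.83333, so f = (1/2)^(5/6) ≈ 0.561231.
Cmin,ss = (D/Vd)·f/(1−f), so D = Cmin,ss·Vd·(1−f)/f.
D = 24 × 139 × (1−f)/f ≈ 24 × 139 × 0.78180 ≈ 2608.08 mg.

2608 mg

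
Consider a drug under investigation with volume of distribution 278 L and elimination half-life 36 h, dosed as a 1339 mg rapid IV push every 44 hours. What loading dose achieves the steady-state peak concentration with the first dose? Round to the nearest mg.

2343 mg

f = (1/2)^(44/36) ≈ 0.428622; accumulation ratio R = 1/(1−f) ≈ 1.75015.
Loading dose to hit Cmax,ss on first dose: D_load = D_maint·R ≈ 1339 × 1.75015 ≈ 2343.45 mg.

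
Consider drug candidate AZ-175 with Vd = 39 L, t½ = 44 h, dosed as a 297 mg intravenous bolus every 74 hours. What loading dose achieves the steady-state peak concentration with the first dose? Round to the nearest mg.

f = (1/2)^(74/44) ≈ 0.311690; accumulation ratio R = 1/(1−f) ≈ 1.45283.
Loading dose to hit Cmax,ss on first dose: D_load = D_maint·R ≈ 297 × 1.45283 ≈ 431.49 mg.

431 mg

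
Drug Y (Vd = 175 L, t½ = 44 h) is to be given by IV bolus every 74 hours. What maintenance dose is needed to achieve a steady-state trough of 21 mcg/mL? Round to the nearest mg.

τ/t½ = 74/44 ≈ 1.6818, so f = (1/2)^(74/44) ≈ 0.311690.
Cmin,ss = (D/Vd)·f/(1−f), so D = Cmin,ss·Vd·(1−f)/f.
D = 21 × 175 × (1−f)/f ≈ 21 × 175 × 2.20832 ≈ 8115.58 mg.

8116 mg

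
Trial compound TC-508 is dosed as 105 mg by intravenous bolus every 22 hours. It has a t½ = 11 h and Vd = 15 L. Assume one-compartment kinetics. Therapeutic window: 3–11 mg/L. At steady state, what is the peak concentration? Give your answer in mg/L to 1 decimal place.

τ = 22 h = 2 half-lives, so f = (1/2)^2 = 0.25.
Accumulation ratio R = 1/(1 − f) = 1/0.75 = 4/3.
Single-dose peak C₀ = D/Vd = 105/15 = 7 mg/L.
Steady-state peak Cmax,ss = C₀·R = 7 × 4/3 ≈ 9.333 mg/L.
Peak 9.3 mg/L vs MTC 11 mg/L: below toxic threshold.

9.3 mg/L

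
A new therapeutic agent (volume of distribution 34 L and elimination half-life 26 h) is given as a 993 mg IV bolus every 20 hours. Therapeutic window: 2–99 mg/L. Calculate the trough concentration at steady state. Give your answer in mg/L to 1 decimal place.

τ/t½ = 20/26 ≈ 0.76923, so fraction remaining f = (1/2)^(20/26) ≈ 0.5867.
Single-dose peak C₀ = D/Vd = 993/34 ≈ 29.206 mg/L.
Steady-state trough Cmin,ss = C₀·f/(1−f) ≈ 29.206 × 0.5867/0.4133 ≈ 41.459 mg/L.
Trough 41.5 mg/L vs MEC 2 mg/L: adequate.

41.5 mg/L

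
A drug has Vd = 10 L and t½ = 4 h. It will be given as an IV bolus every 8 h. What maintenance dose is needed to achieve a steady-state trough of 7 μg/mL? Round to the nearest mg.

τ/t½ = 8/4 ≈ 2, so f = (1/2)^(8/4) ≈ 0.250000.
Cmin,ss = (D/Vd)·f/(1−f), so D = Cmin,ss·Vd·(1−f)/f.
D = 7 × 10 × (1−f)/f ≈ 7 × 10 × 3.00000 ≈ 210.00 mg.

210 mg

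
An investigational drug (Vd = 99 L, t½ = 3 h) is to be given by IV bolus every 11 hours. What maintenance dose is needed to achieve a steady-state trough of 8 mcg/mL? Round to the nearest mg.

τ/t½ = 11/3 ≈ 3.6667, so f = (1/2)^(11/3) ≈ 0.078745.
Cmin,ss = (D/Vd)·f/(1−f), so D = Cmin,ss·Vd·(1−f)/f.
D = 8 × 99 × (1−f)/f ≈ 8 × 99 × 11.69922 ≈ 9265.78 mg.

9266 mg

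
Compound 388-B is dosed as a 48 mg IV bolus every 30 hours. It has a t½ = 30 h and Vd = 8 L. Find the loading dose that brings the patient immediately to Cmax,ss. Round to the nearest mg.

f = (1/2)^(30/30) ≈ 0.500000; accumulation ratio R = 1/(1−f) ≈ 2.00000.
Loading dose to hit Cmax,ss on first dose: D_load = D_maint·R ≈ 48 × 2.00000 ≈ 96.00 mg.

96 mg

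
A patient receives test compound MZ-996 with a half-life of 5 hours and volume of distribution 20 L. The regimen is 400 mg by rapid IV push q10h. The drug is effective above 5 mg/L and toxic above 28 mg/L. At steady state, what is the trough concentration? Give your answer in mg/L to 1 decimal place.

6.7 mg/L

τ = 10 h = 2 half-lives, so f = (1/2)^2 = 0.25.
At steady state, R = 1/(1 − 0.25) = 4/3.
Single-dose peak C₀ = D/Vd = 400/20 = 20 mg/L.
Steady-state peak Cmax,ss = C₀·R = 20 × 4/3 ≈ 26.667 mg/L.
Steady-state trough Cmin,ss = Cmax,ss·f ≈ 26.667 × 0.25 ≈ 6.667 mg/L.
Trough 6.7 mg/L vs MEC 5 mg/L: adequate.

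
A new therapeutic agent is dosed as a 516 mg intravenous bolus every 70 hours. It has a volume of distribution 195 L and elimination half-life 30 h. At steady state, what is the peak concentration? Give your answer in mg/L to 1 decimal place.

3.3 mg/L

τ/t½ = 70/30 ≈ 2.3333, so fraction remaining f = (1/2)^(70/30) ≈ 0.1984.
At steady state, accumulation factor R = 1/(1 − e^(−kτ)) ≈ 1.2475.
Single-dose peak C₀ = D/Vd = 516/195 ≈ 2.646 mg/L.
Cmax,ss = C₀/(1 − f) ≈ 2.646/0.8016 ≈ 3.301 mg/L.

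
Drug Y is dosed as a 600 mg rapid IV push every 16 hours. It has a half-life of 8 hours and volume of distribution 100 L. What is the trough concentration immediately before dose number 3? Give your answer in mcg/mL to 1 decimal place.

1.9 mcg/mL

f = (1/2)^(τ/t½) = (1/2)^(16/8) ≈ 0.2500.
C₀ = D/Vd = 600/100 ≈ 6.000 mcg/mL.
Before the 3rd dose, 2 doses have been given. Superposition: Cmin = C₀·(f + f²).
≈ 6.000 × (0.2500 + 0.0625) ≈ 6.000 × 0.3125 ≈ 1.875 mcg/mL.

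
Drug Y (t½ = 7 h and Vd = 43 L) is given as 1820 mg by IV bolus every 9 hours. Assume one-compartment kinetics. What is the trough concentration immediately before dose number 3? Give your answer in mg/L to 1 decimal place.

24.5 mg/L

f = (1/2)^(τ/t½) = (1/2)^(9/7) ≈ 0.4102.
C₀ = D/Vd = 1820/43 ≈ 42.326 mg/L.
Before the 3rd dose, 2 doses have been given. Superposition: Cmin = C₀·(f + f²).
≈ 42.326 × (0.4102 + 0.1683) ≈ 42.326 × 0.5785 ≈ 24.486 mg/L.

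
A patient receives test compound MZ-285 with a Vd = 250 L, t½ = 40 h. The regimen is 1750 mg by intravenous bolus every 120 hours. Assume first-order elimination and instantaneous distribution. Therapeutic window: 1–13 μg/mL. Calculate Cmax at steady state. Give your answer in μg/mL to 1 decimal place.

8.0 μg/mL

τ = 120 h = 3 half-lives, so f = (1/2)^3 = 0.125.
At steady state, R = 1/(1 − 0.125) = 8/7.
Single-dose peak C₀ = D/Vd = 1750/250 = 7 μg/mL.
Steady-state peak Cmax,ss = C₀·R = 7 × 8/7 ≈ 8.000 μg/mL.
Peak 8.0 μg/mL vs MTC 13 μg/mL: below toxic threshold.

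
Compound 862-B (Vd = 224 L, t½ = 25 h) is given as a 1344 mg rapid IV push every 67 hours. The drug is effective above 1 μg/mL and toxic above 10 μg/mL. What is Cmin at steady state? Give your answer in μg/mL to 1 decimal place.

1.1 μg/mL

τ/t½ = 67/25 ≈ 2.68, so fraction remaining f = (1/2)^(67/25) ≈ 0.1560.
Single-dose peak C₀ = D/Vd = 1344/224 ≈ 6.000 μg/mL.
Steady-state trough Cmin,ss = C₀·f/(1−f) ≈ 6.000 × 0.1560/0.8440 ≈ 1.109 μg/mL.
Trough 1.1 μg/mL vs MEC 1 μg/mL: adequate.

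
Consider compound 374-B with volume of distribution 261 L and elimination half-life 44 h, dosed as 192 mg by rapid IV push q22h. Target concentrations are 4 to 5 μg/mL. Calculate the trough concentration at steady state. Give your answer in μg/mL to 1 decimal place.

1.8 μg/mL

Over one 22-h interval, 22/44 ≈ 0.5 half-lives elapse, leaving f ≈ 0.7071 of each dose.
At steady state, accumulation factor R = 1/(1 − e^(−kτ)) ≈ 3.4141.
Single-dose peak C₀ = D/Vd = 192/261 ≈ 0.736 μg/mL.
Steady-state peak Cmax,ss = C₀·R ≈ 0.736 × 3.4141 ≈ 2.513 μg/mL.
Steady-state trough Cmin,ss = Cmax,ss·f ≈ 2.513 × 0.7071 ≈ 1.777 μg/mL.
Trough 1.8 μg/mL vs MEC 4 μg/mL: subtherapeutic.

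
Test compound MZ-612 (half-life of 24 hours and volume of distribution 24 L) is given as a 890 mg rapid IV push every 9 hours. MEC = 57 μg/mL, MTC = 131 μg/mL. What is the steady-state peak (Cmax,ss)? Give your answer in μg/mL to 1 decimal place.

k = ln2/t½ = ln2/24 ≈ 0.028881 h⁻¹; fraction remaining f = e^(−kτ) = e^(−0.028881×9) ≈ 0.7711.
At steady state, accumulation factor R = 1/(1 − e^(−kτ)) ≈ 4.3687.
Each bolus raises the concentration by D/Vd = 890/24 ≈ 37.083 μg/mL.
Cmax,ss = C₀/(1 − f) ≈ 37.083/0.2289 ≈ 162.005 μg/mL.
Peak 162.0 μg/mL vs MTC 131 μg/mL: exceeds toxic threshold.

162.0 μg/mL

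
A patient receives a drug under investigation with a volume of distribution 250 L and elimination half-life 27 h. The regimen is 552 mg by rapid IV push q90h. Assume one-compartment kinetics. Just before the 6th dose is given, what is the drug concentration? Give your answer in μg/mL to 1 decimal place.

f = (1/2)^(τ/t½) = (1/2)^(90/27) ≈ 0.0992.
C₀ = D/Vd = 552/250 ≈ 2.208 μg/mL.
Before the 6th dose, 5 doses have been given. Superposition: Cmin = C₀·(f + f² + … + f^5).
≈ 2.208 × (0.0992 + 0.0098 + 0.0010 + 0.0001 + 0.0000) ≈ 2.208 × 0.1101 ≈ 0.243 μg/mL.

0.2 μg/mL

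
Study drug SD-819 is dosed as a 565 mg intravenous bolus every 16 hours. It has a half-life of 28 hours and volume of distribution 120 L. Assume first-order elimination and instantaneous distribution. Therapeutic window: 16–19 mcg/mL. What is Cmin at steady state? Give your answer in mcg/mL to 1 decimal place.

9.7 mcg/mL

Over one 16-h interval, 16/28 ≈ 0.57143 half-lives elapse, leaving f ≈ 0.6730 of each dose.
At steady state, accumulation factor R = 1/(1 − e^(−kτ)) ≈ 3.0581.
Each bolus raises the concentration by D/Vd = 565/120 ≈ 4.708 mcg/mL.
Cmax,ss = C₀/(1 − f) ≈ 4.708/0.3270 ≈ 14.398 mcg/mL.
One interval later, Cmin,ss = Cmax,ss·e^(−kτ) ≈ 14.398 × 0.6730 ≈ 9.690 mcg/mL.
Trough 9.7 mcg/mL vs MEC 16 mcg/mL: subtherapeutic.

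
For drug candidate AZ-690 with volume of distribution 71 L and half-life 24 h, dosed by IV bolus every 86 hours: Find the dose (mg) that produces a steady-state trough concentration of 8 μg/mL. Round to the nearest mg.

6240 mg

τ/t½ = 86/24 ≈ 3.5833, so f = (1/2)^(86/24) ≈ 0.083427.
Cmin,ss = (D/Vd)·f/(1−f), so D = Cmin,ss·Vd·(1−f)/f.
D = 8 × 71 × (1−f)/f ≈ 8 × 71 × 10.98653 ≈ 6240.35 mg.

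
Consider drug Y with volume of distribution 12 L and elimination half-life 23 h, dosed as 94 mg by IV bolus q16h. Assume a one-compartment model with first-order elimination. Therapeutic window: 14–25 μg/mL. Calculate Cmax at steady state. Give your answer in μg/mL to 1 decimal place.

τ/t½ = 16/23 ≈ 0.69565, so fraction remaining f = (1/2)^(16/23) ≈ 0.6174.
At steady state, accumulation factor R = 1/(1 − e^(−kτ)) ≈ 2.6137.
Each bolus raises the concentration by D/Vd = 94/12 ≈ 7.833 μg/mL.
Steady-state peak Cmax,ss = C₀·R ≈ 7.833 × 2.6137 ≈ 20.473 μg/mL.
Peak 20.5 μg/mL vs MTC 25 μg/mL: below toxic threshold.

20.5 μg/mL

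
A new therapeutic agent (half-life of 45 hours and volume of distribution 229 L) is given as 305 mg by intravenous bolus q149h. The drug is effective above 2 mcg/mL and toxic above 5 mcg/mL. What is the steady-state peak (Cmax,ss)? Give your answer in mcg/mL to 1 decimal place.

τ/t½ = 149/45 ≈ 3.3111, so fraction remaining f = (1/2)^(149/45) ≈ 0.1008.
At steady state, accumulation factor R = 1/(1 − e^(−kτ)) ≈ 1.1121.
Each bolus raises the concentration by D/Vd = 305/229 ≈ 1.332 mcg/mL.
Steady-state peak Cmax,ss = C₀·R ≈ 1.332 × 1.1121 ≈ 1.481 mcg/mL.
Peak 1.5 mcg/mL vs MTC 5 mcg/mL: below toxic threshold.

1.5 mcg/mL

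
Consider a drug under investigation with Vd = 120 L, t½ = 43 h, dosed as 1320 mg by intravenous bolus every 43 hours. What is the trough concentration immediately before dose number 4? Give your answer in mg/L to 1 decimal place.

9.6 mg/L

f = (1/2)^(τ/t½) = (1/2)^(43/43) ≈ 0.5000.
C₀ = D/Vd = 1320/120 ≈ 11.000 mg/L.
Before the 4th dose, 3 doses have been given. Superposition: Cmin = C₀·(f + f² + … + f^3).
≈ 11.000 × (0.5000 + 0.2500 + 0.1250) ≈ 11.000 × 0.8750 ≈ 9.625 mg/L.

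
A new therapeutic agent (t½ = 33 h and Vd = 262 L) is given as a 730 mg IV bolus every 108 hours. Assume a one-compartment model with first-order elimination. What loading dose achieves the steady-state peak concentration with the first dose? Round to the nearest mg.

814 mg

f = (1/2)^(108/33) ≈ 0.103469; accumulation ratio R = 1/(1−f) ≈ 1.11541.
Loading dose to hit Cmax,ss on first dose: D_load = D_maint·R ≈ 730 × 1.11541 ≈ 814.25 mg.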